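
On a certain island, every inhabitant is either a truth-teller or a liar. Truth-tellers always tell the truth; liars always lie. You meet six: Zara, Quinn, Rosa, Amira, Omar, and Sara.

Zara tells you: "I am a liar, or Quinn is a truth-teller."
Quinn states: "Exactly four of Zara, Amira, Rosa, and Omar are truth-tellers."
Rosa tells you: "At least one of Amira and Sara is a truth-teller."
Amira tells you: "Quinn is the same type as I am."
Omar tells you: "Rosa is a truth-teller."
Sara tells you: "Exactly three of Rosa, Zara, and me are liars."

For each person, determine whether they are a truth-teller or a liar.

Consider Zara. Suppose Zara is a liar.
Then Zara's own statement would have to be false, but it can't be — contradiction.
So Zara is a truth-teller.
With that fixed, Sara's statement is false, so Sara is a liar.
Consider Quinn. Suppose Quinn is a liar.
Then Zara's statement comes out false, contradicting Zara being a truth-teller.
So Quinn is a truth-teller.
Consider Rosa. Suppose Rosa is a liar.
Then Quinn's statement comes out false, contradicting Quinn being a truth-teller.
So Rosa is a truth-teller.
With that fixed, Omar's statement is true, so Omar is a truth-teller.
Consider Amira. Suppose Amira is a liar.
Then Quinn's statement comes out false, contradicting Quinn being a truth-teller.
So Amira is a truth-teller.

Zara: truth-teller, Quinn: truth-teller, Rosa: truth-teller, Amira: truth-teller, Omar: truth-teller, Sara: liar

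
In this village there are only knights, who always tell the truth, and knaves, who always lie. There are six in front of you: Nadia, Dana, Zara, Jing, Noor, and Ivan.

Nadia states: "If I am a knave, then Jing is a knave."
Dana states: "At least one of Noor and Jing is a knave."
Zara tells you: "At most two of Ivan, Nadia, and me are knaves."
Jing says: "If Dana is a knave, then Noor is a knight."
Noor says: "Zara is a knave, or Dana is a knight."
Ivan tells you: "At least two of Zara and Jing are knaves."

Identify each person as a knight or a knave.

Consider Nadia. Suppose Nadia is a knight.
Then no assignment of the remaining roles makes every statement match its speaker's type — contradiction.
So Nadia is a knave.
Consider Dana. Suppose Dana is a knight.
Then no assignment of the remaining roles makes every statement match its speaker's type — contradiction.
So Dana is a knave.
Consider Zara. Suppose Zara is a knight.
Then no assignment of the remaining roles makes every statement match its speaker's type — contradiction.
So Zara is a knave.
With that fixed, Noor's statement is true, so Noor is a knight.
With that fixed, Jing's statement is true, so Jing is a knight.
With that fixed, Ivan's statement is false, so Ivan is a knave.

Nadia: knave, Dana: knave, Zara: knave, Jing: knight, Noor: knight, Ivan: knave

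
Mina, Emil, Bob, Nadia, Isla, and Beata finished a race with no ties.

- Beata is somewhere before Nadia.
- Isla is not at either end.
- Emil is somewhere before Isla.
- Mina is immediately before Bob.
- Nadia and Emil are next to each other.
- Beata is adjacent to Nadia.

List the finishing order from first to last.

Beata, Nadia, Emil, Isla, Mina, Bob

From clue 1: Nadia is in {2,3,4,5,6}.
From clues 1–2: Isla is in {2,3,4,5}.
From clues 1–3: Emil is in {1,2,3,4}.
From clues 1–5: Beata → place 1, Isla → place 4, Mina → place 5, Bob → place 6.
From clues 1–6: Nadia → place 2, Emil → place 3.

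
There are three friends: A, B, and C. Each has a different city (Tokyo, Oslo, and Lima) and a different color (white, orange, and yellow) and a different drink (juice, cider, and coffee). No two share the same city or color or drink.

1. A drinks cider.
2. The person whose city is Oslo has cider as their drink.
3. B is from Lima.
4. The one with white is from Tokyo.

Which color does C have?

With clues 1–4, orange and yellow are impossible for C's color.
That leaves white.

white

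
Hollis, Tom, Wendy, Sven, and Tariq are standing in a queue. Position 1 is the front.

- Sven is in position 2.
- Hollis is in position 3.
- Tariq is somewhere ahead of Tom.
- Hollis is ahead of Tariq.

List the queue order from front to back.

From clue 1: Sven → position 2.
From clues 1–2: Hollis → position 3.
From clues 1–3: Tom is in {4,5}.
From clues 1–4: Wendy → position 1, Tariq → position 4, Tom → position 5.

Wendy, Sven, Hollis, Tariq, Tom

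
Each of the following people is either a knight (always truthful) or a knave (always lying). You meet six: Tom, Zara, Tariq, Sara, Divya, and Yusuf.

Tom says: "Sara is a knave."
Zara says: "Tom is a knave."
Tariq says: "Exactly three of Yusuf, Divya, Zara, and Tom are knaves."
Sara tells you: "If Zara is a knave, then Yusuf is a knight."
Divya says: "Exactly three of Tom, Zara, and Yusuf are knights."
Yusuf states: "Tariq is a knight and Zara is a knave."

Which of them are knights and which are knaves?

Tom: knave, Zara: knight, Tariq: knight, Sara: knight, Divya: knave, Yusuf: knave

Consider Tom. Suppose Tom is a knight.
Then no assignment of the remaining roles makes every statement match its speaker's type — contradiction.
So Tom is a knave.
With that fixed, Zara's statement is true, so Zara is a knight.
With that fixed, Sara's statement is true, so Sara is a knight.
With that fixed, Divya's statement is false, so Divya is a knave.
With that fixed, Yusuf's statement is false, so Yusuf is a knave.
With that fixed, Tariq's statement is true, so Tariq is a knight.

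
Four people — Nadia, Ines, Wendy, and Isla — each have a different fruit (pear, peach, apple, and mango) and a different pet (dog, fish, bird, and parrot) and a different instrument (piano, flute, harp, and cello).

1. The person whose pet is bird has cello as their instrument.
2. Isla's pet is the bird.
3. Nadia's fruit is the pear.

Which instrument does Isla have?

cello

With clues 1–2, flute, harp, and piano are impossible for Isla's instrument.
That leaves cello.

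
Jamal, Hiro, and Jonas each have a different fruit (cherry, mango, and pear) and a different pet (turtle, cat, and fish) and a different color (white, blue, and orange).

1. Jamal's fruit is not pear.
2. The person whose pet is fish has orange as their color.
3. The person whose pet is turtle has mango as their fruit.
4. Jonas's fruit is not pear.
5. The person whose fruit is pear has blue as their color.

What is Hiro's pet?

With clues 1–4, turtle is impossible for Hiro's pet.
With clues 1–5, fish is impossible for Hiro's pet.
That leaves cat.

cat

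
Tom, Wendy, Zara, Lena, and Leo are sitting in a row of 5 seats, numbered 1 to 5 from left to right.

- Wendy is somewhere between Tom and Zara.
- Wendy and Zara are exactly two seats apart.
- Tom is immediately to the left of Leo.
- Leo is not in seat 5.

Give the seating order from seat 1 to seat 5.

Tom, Leo, Wendy, Lena, Zara

From clue 1: Wendy is in {2,3,4}.
From clues 1–3: Wendy → seat 3.
From clues 1–4: Tom → seat 1, Leo → seat 2, Lena → seat 4, Zara → seat 5.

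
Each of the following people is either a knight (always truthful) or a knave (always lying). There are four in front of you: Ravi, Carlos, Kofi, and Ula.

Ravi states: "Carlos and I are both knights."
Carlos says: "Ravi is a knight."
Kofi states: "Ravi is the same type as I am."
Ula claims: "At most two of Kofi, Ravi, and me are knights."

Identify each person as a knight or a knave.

Consider Ravi. Suppose Ravi is a knave.
Then whichever role Kofi has, Kofi's statement has the wrong truth value — contradiction.
So Ravi is a knight.
With that fixed, Carlos's statement is true, so Carlos is a knight.
Consider Kofi. Suppose Kofi is a knight.
Then whichever role Ula has, Ula's statement has the wrong truth value — contradiction.
So Kofi is a knave.
With that fixed, Ula's statement is true, so Ula is a knight.

Ravi: knight, Carlos: knight, Kofi: knave, Ula: knight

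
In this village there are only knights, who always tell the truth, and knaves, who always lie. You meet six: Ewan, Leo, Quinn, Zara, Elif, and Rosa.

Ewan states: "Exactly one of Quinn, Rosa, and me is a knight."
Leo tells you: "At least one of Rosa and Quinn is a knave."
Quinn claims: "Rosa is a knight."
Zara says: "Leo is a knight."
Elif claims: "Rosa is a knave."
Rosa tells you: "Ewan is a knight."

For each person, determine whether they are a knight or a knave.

Consider Ewan. Suppose Ewan is a knight.
Then no assignment of the remaining roles makes every statement match its speaker's type — contradiction.
So Ewan is a knave.
With that fixed, Rosa's statement is false, so Rosa is a knave.
With that fixed, Leo's statement is true, so Leo is a knight.
With that fixed, Quinn's statement is false, so Quinn is a knave.
With that fixed, Zara's statement is true, so Zara is a knight.
With that fixed, Elif's statement is true, so Elif is a knight.

Ewan: knave, Leo: knight, Quinn: knave, Zara: knight, Elif: knight, Rosa: knave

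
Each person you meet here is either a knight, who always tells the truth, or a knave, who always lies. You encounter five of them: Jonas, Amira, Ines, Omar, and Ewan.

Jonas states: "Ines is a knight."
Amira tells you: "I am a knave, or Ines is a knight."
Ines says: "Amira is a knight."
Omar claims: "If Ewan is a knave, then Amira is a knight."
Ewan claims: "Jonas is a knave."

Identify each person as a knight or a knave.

Jonas: knight, Amira: knight, Ines: knight, Omar: knight, Ewan: knave

Consider Jonas. Suppose Jonas is a knave.
Then no assignment of the remaining roles makes every statement match its speaker's type — contradiction.
So Jonas is a knight.
With that fixed, Ewan's statement is false, so Ewan is a knave.
Consider Amira. Suppose Amira is a knave.
Then Amira's own statement would have to be false, but it can't be — contradiction.
So Amira is a knight.
With that fixed, Ines's statement is true, so Ines is a knight.
With that fixed, Omar's statement is true, so Omar is a knight.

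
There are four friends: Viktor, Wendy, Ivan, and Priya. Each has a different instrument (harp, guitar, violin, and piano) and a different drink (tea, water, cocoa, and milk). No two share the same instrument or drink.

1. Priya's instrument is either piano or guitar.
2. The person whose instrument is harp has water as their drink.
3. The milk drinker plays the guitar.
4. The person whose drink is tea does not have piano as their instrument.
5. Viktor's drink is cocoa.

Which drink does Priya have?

milk

With clues 1–2, water is impossible for Priya's drink.
With clues 1–4, tea is impossible for Priya's drink.
With clues 1–5, cocoa is impossible for Priya's drink.
That leaves milk.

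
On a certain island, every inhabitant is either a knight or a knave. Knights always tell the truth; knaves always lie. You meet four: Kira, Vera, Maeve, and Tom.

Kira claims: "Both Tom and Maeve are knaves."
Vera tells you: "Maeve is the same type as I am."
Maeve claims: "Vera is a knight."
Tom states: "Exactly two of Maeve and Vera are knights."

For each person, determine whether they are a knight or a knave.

Kira: knave, Vera: knight, Maeve: knight, Tom: knight

Consider Kira. Suppose Kira is a knight.
Then no assignment of the remaining roles makes every statement match its speaker's type — contradiction.
So Kira is a knave.
Consider Vera. Suppose Vera is a knave.
Then no assignment of the remaining roles makes every statement match its speaker's type — contradiction.
So Vera is a knight.
With that fixed, Maeve's statement is true, so Maeve is a knight.
With that fixed, Tom's statement is true, so Tom is a knight.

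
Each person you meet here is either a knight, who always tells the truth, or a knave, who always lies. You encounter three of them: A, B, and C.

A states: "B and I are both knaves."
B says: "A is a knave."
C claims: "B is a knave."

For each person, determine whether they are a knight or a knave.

Consider A. Suppose A is a knight.
Then A's own statement would have to be true, but it can't be — contradiction.
So A is a knave.
With that fixed, B's statement is true, so B is a knight.
With that fixed, C's statement is false, so C is a knave.

A: knave, B: knight, C: knave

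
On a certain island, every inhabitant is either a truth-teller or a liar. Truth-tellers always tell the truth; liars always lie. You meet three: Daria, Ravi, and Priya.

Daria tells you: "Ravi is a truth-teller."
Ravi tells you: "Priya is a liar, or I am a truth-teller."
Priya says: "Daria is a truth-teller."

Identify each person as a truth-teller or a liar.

Consider Daria. Suppose Daria is a liar.
Then no assignment of the remaining roles makes every statement match its speaker's type — contradiction.
So Daria is a truth-teller.
With that fixed, Priya's statement is true, so Priya is a truth-teller.
Consider Ravi. Suppose Ravi is a liar.
Then Daria's statement comes out false, contradicting Daria being a truth-teller.
So Ravi is a truth-teller.

Daria: truth-teller, Ravi: truth-teller, Priya: truth-teller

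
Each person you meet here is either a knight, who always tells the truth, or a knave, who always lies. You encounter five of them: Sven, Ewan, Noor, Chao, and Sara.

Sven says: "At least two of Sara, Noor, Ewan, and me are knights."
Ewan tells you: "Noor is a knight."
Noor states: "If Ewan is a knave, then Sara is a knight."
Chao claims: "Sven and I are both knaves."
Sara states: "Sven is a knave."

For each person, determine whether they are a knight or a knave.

Sven: knight, Ewan: knight, Noor: knight, Chao: knave, Sara: knave

Consider Sven. Suppose Sven is a knave.
Then whichever role Chao has, Chao's statement has the wrong truth value — contradiction.
So Sven is a knight.
With that fixed, Chao's statement is false, so Chao is a knave.
With that fixed, Sara's statement is false, so Sara is a knave.
Consider Ewan. Suppose Ewan is a knave.
Then no assignment of the remaining roles makes every statement match its speaker's type — contradiction.
So Ewan is a knight.
With that fixed, Noor's statement is true, so Noor is a knight.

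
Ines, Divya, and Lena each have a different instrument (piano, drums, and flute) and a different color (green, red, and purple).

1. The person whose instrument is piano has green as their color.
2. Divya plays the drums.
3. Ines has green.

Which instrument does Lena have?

With clues 1–2, drums is impossible for Lena's instrument.
With clues 1–3, piano is impossible for Lena's instrument.
That leaves flute.

flute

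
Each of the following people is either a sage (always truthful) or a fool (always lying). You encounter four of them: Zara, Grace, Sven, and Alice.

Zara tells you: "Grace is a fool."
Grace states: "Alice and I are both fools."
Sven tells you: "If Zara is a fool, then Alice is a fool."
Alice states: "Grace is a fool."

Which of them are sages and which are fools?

Consider Zara. Suppose Zara is a fool.
Then no assignment of the remaining roles makes every statement match its speaker's type — contradiction.
So Zara is a sage.
With that fixed, Sven's statement is true, so Sven is a sage.
Consider Grace. Suppose Grace is a sage.
Then Zara's statement comes out false, contradicting Zara being a sage.
So Grace is a fool.
With that fixed, Alice's statement is true, so Alice is a sage.

Zara: sage, Grace: fool, Sven: sage, Alice: sage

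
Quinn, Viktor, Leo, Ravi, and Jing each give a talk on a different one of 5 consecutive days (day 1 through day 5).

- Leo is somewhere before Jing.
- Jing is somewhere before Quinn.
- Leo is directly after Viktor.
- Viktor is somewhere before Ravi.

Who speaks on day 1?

With clue 1, Jing is ruled out for day 1.
With clues 1–2, Quinn is ruled out for day 1.
With clues 1–3, Leo is ruled out for day 1.
With clues 1–4, Ravi is ruled out for day 1.
So day 1 is Viktor.

Viktor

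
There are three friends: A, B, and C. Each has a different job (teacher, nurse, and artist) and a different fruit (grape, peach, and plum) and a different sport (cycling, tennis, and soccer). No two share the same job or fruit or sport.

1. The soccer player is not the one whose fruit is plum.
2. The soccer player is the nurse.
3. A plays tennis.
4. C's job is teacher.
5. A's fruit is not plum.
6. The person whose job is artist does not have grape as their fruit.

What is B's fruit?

grape

With clues 1–4, plum is impossible for B's fruit.
With clues 1–6, peach is impossible for B's fruit.
That leaves grape.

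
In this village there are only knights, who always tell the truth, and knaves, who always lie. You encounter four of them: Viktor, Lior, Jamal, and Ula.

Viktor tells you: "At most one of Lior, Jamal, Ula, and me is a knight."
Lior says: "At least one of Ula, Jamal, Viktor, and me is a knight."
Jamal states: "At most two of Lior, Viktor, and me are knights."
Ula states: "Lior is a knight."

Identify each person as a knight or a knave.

Consider Viktor. Suppose Viktor is a knight.
Then no assignment of the remaining roles makes every statement match its speaker's type — contradiction.
So Viktor is a knave.
With that fixed, Jamal's statement is true, so Jamal is a knight.
With that fixed, Lior's statement is true, so Lior is a knight.
With that fixed, Ula's statement is true, so Ula is a knight.

Viktor: knave, Lior: knight, Jamal: knight, Ula: knight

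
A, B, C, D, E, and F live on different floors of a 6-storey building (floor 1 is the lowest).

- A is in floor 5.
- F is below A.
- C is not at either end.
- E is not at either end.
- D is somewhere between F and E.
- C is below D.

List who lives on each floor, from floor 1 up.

From clue 1: A → floor 5.
From clues 1–2: F is in {1,2,3,4}.
From clues 1–3: C is in {2,3,4}.
From clues 1–5: F → floor 1, B → floor 6.
From clues 1–6: C → floor 2, D → floor 3, E → floor 4.

F, C, D, E, A, B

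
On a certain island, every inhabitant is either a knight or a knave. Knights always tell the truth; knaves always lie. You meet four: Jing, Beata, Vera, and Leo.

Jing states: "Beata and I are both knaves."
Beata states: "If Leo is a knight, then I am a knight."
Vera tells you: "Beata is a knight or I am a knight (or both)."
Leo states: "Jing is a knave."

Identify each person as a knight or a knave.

Consider Jing. Suppose Jing is a knight.
Then Jing's own statement would have to be true, but it can't be — contradiction.
So Jing is a knave.
With that fixed, Leo's statement is true, so Leo is a knight.
Consider Beata. Suppose Beata is a knave.
Then Jing's statement comes out true, contradicting Jing being a knave.
So Beata is a knight.
With that fixed, Vera's statement is true, so Vera is a knight.

Jing: knave, Beata: knight, Vera: knight, Leo: knight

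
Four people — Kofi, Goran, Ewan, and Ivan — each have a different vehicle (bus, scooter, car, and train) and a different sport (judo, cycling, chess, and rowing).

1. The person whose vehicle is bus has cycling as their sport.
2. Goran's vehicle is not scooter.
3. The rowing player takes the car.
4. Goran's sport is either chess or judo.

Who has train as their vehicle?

Goran

With clues 1–4, Ewan, Ivan, and Kofi are impossible for the one with vehicle train.
That leaves Goran.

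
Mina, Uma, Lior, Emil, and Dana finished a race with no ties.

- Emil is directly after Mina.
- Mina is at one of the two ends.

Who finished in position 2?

With clues 1–2, Dana, Lior, Mina, and Uma are ruled out for place 2.
So place 2 is Emil.

Emil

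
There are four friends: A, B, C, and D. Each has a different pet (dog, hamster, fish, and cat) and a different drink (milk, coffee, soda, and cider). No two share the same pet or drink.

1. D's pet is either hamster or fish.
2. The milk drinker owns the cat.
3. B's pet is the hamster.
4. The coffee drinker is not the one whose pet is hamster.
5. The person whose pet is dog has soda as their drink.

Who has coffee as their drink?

With clues 1–4, B is impossible for the one with drink coffee.
With clues 1–5, A and C are impossible for the one with drink coffee.
That leaves D.

D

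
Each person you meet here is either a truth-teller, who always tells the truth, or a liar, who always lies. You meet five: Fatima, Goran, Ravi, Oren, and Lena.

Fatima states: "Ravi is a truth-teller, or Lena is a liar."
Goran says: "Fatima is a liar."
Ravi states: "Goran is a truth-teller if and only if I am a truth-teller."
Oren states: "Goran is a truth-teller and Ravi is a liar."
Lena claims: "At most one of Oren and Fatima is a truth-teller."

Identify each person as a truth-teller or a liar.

Fatima: liar, Goran: truth-teller, Ravi: liar, Oren: truth-teller, Lena: truth-teller

Consider Fatima. Suppose Fatima is a truth-teller.
Then no assignment of the remaining roles makes every statement match its speaker's type — contradiction.
So Fatima is a liar.
With that fixed, Goran's statement is true, so Goran is a truth-teller.
With that fixed, Lena's statement is true, so Lena is a truth-teller.
Consider Ravi. Suppose Ravi is a truth-teller.
Then Fatima's statement comes out true, contradicting Fatima being a liar.
So Ravi is a liar.
With that fixed, Oren's statement is true, so Oren is a truth-teller.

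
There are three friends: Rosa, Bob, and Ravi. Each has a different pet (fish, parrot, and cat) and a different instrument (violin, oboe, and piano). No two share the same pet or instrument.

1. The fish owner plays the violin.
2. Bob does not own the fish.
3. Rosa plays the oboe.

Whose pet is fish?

Ravi

With clues 1–2, Bob is impossible for the one with pet fish.
With clues 1–3, Rosa is impossible for the one with pet fish.
That leaves Ravi.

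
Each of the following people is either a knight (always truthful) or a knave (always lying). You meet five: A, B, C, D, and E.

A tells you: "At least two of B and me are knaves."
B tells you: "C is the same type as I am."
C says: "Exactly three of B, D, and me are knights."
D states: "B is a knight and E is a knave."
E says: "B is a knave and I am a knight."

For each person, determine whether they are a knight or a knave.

A: knave, B: knight, C: knight, D: knight, E: knave

Consider A. Suppose A is a knight.
Then A's own statement would have to be true, but it can't be — contradiction.
So A is a knave.
Consider B. Suppose B is a knave.
Then A's statement comes out true, contradicting A being a knave.
So B is a knight.
With that fixed, E's statement is false, so E is a knave.
With that fixed, D's statement is true, so D is a knight.
Consider C. Suppose C is a knave.
Then B's statement comes out false, contradicting B being a knight.
So C is a knight.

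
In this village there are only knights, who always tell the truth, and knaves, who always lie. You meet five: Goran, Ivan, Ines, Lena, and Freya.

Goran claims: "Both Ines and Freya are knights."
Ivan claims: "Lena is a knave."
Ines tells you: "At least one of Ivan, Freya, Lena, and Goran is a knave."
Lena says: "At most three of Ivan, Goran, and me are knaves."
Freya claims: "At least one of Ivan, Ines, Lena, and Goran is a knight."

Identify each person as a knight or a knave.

Goran: knight, Ivan: knave, Ines: knight, Lena: knight, Freya: knight

Regardless of anyone's role, Lena's statement is true, so Lena is a knight.
With that fixed, Freya's statement is true, so Freya is a knight.
With that fixed, Ivan's statement is false, so Ivan is a knave.
With that fixed, Ines's statement is true, so Ines is a knight.
With that fixed, Goran's statement is true, so Goran is a knight.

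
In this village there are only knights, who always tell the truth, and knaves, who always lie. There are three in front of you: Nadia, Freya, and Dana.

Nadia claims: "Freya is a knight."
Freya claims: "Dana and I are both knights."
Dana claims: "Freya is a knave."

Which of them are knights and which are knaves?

Nadia: knave, Freya: knave, Dana: knight

Consider Nadia. Suppose Nadia is a knight.
Then no assignment of the remaining roles makes every statement match its speaker's type — contradiction.
So Nadia is a knave.
Consider Freya. Suppose Freya is a knight.
Then Nadia's statement comes out true, contradicting Nadia being a knave.
So Freya is a knave.
With that fixed, Dana's statement is true, so Dana is a knight.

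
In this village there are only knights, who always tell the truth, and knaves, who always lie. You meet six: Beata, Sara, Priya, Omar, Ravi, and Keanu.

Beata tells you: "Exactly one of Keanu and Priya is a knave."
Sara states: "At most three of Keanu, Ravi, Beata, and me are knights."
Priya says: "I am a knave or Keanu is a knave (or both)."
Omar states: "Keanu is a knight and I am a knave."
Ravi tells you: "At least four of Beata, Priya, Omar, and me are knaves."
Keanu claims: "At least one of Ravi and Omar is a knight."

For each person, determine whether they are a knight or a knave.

Beata: knight, Sara: knight, Priya: knight, Omar: knave, Ravi: knave, Keanu: knave

Consider Beata. Suppose Beata is a knave.
Then no assignment of the remaining roles makes every statement match its speaker's type — contradiction.
So Beata is a knight.
With that fixed, Ravi's statement is false, so Ravi is a knave.
With that fixed, Sara's statement is true, so Sara is a knight.
Consider Priya. Suppose Priya is a knave.
Then Priya's own statement would have to be false, but it can't be — contradiction.
So Priya is a knight.
Consider Omar. Suppose Omar is a knight.
Then Omar's own statement would have to be true, but it can't be — contradiction.
So Omar is a knave.
With that fixed, Keanu's statement is false, so Keanu is a knave.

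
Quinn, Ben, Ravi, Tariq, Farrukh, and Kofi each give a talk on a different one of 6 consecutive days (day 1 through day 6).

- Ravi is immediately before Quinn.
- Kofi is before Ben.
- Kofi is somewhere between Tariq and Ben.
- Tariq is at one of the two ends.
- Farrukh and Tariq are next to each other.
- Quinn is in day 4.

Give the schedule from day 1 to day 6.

From clue 1: Quinn is in {2,3,4,5,6}.
From clues 1–3: Ben is in {3,4,5,6}.
From clues 1–4: Tariq → day 1.
From clues 1–5: Farrukh → day 2.
From clues 1–6: Ravi → day 3, Quinn → day 4, Kofi → day 5, Ben → day 6.

Tariq, Farrukh, Ravi, Quinn, Kofi, Ben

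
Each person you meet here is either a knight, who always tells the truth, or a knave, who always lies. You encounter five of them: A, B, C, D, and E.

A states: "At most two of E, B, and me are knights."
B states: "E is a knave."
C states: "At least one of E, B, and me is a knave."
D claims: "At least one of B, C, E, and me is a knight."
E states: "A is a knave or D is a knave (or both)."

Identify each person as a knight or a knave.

Consider A. Suppose A is a knave.
Then A's own statement would have to be false, but it can't be — contradiction.
So A is a knight.
Consider B. Suppose B is a knave.
Then no assignment of the remaining roles makes every statement match its speaker's type — contradiction.
So B is a knight.
With that fixed, D's statement is true, so D is a knight.
With that fixed, E's statement is false, so E is a knave.
With that fixed, C's statement is true, so C is a knight.

A: knight, B: knight, C: knight, D: knight, E: knave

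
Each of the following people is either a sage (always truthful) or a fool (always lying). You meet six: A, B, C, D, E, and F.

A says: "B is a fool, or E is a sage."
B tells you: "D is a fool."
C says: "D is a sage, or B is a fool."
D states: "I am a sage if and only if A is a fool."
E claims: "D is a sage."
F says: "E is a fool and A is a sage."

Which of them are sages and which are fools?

A: fool, B: sage, C: fool, D: fool, E: fool, F: fool

Consider A. Suppose A is a sage.
Then whichever role D has, D's statement has the wrong truth value — contradiction.
So A is a fool.
With that fixed, F's statement is false, so F is a fool.
Consider B. Suppose B is a fool.
Then A's statement comes out true, contradicting A being a fool.
So B is a sage.
Consider C. Suppose C is a sage.
Then no assignment of the remaining roles makes every statement match its speaker's type — contradiction.
So C is a fool.
Consider D. Suppose D is a sage.
Then B's statement comes out false, contradicting B being a sage.
So D is a fool.
With that fixed, E's statement is false, so E is a fool.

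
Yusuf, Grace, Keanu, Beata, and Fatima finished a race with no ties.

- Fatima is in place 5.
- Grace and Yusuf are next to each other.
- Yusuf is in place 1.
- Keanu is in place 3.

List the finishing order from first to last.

From clue 1: Fatima → place 5.
From clues 1–2: Yusuf is in {1,2,3,4}.
From clues 1–3: Yusuf → place 1, Grace → place 2.
From clues 1–4: Keanu → place 3, Beata → place 4.

Yusuf, Grace, Keanu, Beata, Fatima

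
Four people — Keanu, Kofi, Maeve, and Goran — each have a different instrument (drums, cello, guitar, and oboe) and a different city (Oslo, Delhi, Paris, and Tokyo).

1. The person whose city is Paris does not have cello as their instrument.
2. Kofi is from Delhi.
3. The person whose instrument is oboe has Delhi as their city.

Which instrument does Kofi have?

With clues 1–3, cello, drums, and guitar are impossible for Kofi's instrument.
That leaves oboe.

oboe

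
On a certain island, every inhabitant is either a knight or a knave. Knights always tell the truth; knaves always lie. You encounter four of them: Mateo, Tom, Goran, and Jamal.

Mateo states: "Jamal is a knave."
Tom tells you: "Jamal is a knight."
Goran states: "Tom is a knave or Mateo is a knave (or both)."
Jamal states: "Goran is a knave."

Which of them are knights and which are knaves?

Mateo: knight, Tom: knave, Goran: knight, Jamal: knave

Consider Mateo. Suppose Mateo is a knave.
Then no assignment of the remaining roles makes every statement match its speaker's type — contradiction.
So Mateo is a knight.
Consider Tom. Suppose Tom is a knight.
Then no assignment of the remaining roles makes every statement match its speaker's type — contradiction.
So Tom is a knave.
With that fixed, Goran's statement is true, so Goran is a knight.
With that fixed, Jamal's statement is false, so Jamal is a knave.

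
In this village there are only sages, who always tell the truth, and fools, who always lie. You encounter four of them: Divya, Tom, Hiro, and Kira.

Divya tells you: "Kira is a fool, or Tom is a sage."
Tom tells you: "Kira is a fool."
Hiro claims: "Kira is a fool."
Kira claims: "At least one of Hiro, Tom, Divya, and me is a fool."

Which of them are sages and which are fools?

Consider Divya. Suppose Divya is a sage.
Then no assignment of the remaining roles makes every statement match its speaker's type — contradiction.
So Divya is a fool.
With that fixed, Kira's statement is true, so Kira is a sage.
With that fixed, Tom's statement is false, so Tom is a fool.
With that fixed, Hiro's statement is false, so Hiro is a fool.

Divya: fool, Tom: fool, Hiro: fool, Kira: sage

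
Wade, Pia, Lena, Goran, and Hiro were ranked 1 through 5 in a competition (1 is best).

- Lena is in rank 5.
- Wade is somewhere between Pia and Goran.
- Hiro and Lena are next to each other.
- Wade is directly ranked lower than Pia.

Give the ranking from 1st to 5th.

Pia, Wade, Goran, Hiro, Lena

From clue 1: Lena → rank 5.
From clues 1–2: Wade is in {2,3}.
From clues 1–3: Wade → rank 2, Hiro → rank 4.
From clues 1–4: Pia → rank 1, Goran → rank 3.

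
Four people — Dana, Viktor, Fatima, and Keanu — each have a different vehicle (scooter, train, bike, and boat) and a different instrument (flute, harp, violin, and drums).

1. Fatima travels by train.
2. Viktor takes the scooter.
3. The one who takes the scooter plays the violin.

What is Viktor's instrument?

With clues 1–3, drums, flute, and harp are impossible for Viktor's instrument.
That leaves violin.

violin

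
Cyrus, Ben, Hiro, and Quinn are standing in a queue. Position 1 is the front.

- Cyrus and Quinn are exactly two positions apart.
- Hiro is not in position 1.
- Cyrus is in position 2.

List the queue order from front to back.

From clues 1–2: Ben is in {1,2,4}.
From clues 1–3: Ben → position 1, Cyrus → position 2, Hiro → position 3, Quinn → position 4.

Ben, Cyrus, Hiro, Quinn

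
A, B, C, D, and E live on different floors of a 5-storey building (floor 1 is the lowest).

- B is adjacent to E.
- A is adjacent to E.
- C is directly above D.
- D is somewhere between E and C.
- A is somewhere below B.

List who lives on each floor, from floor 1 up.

A, E, B, D, C

From clues 1–2: E is in {2,3,4}.
From clues 1–3: C is in {2,5}.
From clues 1–4: E → floor 2, D → floor 4, C → floor 5.
From clues 1–5: A → floor 1, B → floor 3.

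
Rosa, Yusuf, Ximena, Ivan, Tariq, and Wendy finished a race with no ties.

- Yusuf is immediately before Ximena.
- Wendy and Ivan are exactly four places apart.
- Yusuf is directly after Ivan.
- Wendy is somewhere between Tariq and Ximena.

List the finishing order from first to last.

From clue 1: Yusuf is in {1,2,3,4,5}.
From clues 1–2: Yusuf is in {2,3,4}.
From clues 1–3: Yusuf is in {2,3}.
From clues 1–4: Ivan → place 1, Yusuf → place 2, Ximena → place 3, Rosa → place 4, Wendy → place 5, Tariq → place 6.

Ivan, Yusuf, Ximena, Rosa, Wendy, Tariq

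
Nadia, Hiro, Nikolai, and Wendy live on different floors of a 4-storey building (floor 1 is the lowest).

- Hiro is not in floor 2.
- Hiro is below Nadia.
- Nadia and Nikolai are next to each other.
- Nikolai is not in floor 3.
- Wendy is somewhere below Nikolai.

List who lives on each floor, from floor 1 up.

Hiro, Wendy, Nadia, Nikolai

From clue 1: Hiro is in {1,3,4}.
From clues 1–2: Hiro is in {1,3}.
From clues 1–3: Hiro → floor 1.
From clues 1–4: Nadia → floor 3.
From clues 1–5: Wendy → floor 2, Nikolai → floor 4.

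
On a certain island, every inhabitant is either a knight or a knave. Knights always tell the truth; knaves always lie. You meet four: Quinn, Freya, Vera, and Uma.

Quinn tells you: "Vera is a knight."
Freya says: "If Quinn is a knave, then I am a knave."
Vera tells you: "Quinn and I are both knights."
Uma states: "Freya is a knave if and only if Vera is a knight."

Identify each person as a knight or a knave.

Consider Quinn. Suppose Quinn is a knave.
Then whichever role Freya has, Freya's statement has the wrong truth value — contradiction.
So Quinn is a knight.
With that fixed, Freya's statement is true, so Freya is a knight.
Consider Vera. Suppose Vera is a knave.
Then Quinn's statement comes out false, contradicting Quinn being a knight.
So Vera is a knight.
With that fixed, Uma's statement is false, so Uma is a knave.

Quinn: knight, Freya: knight, Vera: knight, Uma: knave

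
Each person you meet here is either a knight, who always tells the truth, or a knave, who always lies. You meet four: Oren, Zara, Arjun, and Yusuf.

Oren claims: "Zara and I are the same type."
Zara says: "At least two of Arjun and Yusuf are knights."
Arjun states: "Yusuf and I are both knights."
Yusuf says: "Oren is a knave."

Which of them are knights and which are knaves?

Consider Oren. Suppose Oren is a knight.
Then no assignment of the remaining roles makes every statement match its speaker's type — contradiction.
So Oren is a knave.
With that fixed, Yusuf's statement is true, so Yusuf is a knight.
Consider Zara. Suppose Zara is a knave.
Then Oren's statement comes out true, contradicting Oren being a knave.
So Zara is a knight.
Consider Arjun. Suppose Arjun is a knave.
Then Zara's statement comes out false, contradicting Zara being a knight.
So Arjun is a knight.

Oren: knave, Zara: knight, Arjun: knight, Yusuf: knight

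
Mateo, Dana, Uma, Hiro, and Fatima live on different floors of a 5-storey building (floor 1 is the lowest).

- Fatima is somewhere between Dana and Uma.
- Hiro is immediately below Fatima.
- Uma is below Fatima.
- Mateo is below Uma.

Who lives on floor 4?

With clues 1–2, Hiro is ruled out for floor 4.
With clues 1–3, Uma is ruled out for floor 4.
With clues 1–4, Dana and Mateo are ruled out for floor 4.
So floor 4 is Fatima.

Fatima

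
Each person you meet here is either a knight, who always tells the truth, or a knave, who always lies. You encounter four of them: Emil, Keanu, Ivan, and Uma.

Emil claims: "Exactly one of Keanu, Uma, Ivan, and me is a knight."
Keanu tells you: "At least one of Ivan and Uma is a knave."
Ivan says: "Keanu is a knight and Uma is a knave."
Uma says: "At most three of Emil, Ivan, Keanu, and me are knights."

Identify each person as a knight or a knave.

Consider Emil. Suppose Emil is a knight.
Then no assignment of the remaining roles makes every statement match its speaker's type — contradiction.
So Emil is a knave.
With that fixed, Uma's statement is true, so Uma is a knight.
With that fixed, Ivan's statement is false, so Ivan is a knave.
With that fixed, Keanu's statement is true, so Keanu is a knight.

Emil: knave, Keanu: knight, Ivan: knave, Uma: knight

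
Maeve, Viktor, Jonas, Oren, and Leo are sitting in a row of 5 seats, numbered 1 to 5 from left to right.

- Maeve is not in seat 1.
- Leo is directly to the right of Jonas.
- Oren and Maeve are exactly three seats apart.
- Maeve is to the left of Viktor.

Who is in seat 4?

Maeve

With clues 1–3, Jonas, Oren, and Viktor are ruled out for seat 4.
With clues 1–4, Leo is ruled out for seat 4.
So seat 4 is Maeve.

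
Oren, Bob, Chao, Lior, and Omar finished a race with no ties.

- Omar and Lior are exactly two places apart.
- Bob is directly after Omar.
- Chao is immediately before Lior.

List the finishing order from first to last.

From clues 1–2: Bob is in {2,3,4,5}.
From clues 1–3: Chao → place 1, Lior → place 2, Oren → place 3, Omar → place 4, Bob → place 5.

Chao, Lior, Oren, Omar, Bob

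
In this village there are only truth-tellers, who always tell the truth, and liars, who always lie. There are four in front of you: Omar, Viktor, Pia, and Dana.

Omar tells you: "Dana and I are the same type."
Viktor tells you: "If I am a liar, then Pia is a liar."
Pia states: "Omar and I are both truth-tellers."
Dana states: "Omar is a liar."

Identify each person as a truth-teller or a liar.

Omar: liar, Viktor: truth-teller, Pia: liar, Dana: truth-teller

Consider Omar. Suppose Omar is a truth-teller.
Then no assignment of the remaining roles makes every statement match its speaker's type — contradiction.
So Omar is a liar.
With that fixed, Pia's statement is false, so Pia is a liar.
With that fixed, Dana's statement is true, so Dana is a truth-teller.
With that fixed, Viktor's statement is true, so Viktor is a truth-teller.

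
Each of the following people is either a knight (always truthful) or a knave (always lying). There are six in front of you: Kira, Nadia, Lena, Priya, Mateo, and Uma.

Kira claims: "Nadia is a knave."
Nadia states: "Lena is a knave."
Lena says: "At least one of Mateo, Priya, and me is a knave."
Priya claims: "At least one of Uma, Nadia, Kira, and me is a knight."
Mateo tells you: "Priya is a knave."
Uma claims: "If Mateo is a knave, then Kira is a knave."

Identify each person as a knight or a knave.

Consider Kira. Suppose Kira is a knave.
Then no assignment of the remaining roles makes every statement match its speaker's type — contradiction.
So Kira is a knight.
With that fixed, Priya's statement is true, so Priya is a knight.
With that fixed, Mateo's statement is false, so Mateo is a knave.
With that fixed, Uma's statement is false, so Uma is a knave.
With that fixed, Lena's statement is true, so Lena is a knight.
With that fixed, Nadia's statement is false, so Nadia is a knave.

Kira: knight, Nadia: knave, Lena: knight, Priya: knight, Mateo: knave, Uma: knave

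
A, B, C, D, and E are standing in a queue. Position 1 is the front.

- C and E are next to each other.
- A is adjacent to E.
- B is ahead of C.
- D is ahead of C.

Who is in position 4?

E

With clues 1–3, B and D are ruled out for position 4.
With clues 1–4, A and C are ruled out for position 4.
So position 4 is E.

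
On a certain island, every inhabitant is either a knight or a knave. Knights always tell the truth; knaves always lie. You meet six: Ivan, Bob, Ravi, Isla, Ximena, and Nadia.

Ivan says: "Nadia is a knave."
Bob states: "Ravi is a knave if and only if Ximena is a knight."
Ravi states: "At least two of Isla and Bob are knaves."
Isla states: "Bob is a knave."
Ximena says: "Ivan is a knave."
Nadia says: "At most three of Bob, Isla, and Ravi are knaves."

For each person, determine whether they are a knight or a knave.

Ivan: knave, Bob: knight, Ravi: knave, Isla: knave, Ximena: knight, Nadia: knight

Regardless of anyone's role, Nadia's statement is true, so Nadia is a knight.
With that fixed, Ivan's statement is false, so Ivan is a knave.
With that fixed, Ximena's statement is true, so Ximena is a knight.
Consider Bob. Suppose Bob is a knave.
Then no assignment of the remaining roles makes every statement match its speaker's type — contradiction.
So Bob is a knight.
With that fixed, Ravi's statement is false, so Ravi is a knave.
With that fixed, Isla's statement is false, so Isla is a knave.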